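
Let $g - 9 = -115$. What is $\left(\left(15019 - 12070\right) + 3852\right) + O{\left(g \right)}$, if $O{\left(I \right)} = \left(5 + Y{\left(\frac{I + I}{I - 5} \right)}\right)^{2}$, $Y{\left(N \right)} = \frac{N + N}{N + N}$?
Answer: $6837$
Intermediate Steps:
$g = -106$ ($g = 9 - 115 = -106$)
$Y{\left(N \right)} = 1$ ($Y{\left(N \right)} = \frac{2 N}{2 N} = 2 N \frac{1}{2 N} = 1$)
$O{\left(I \right)} = 36$ ($O{\left(I \right)} = \left(5 + 1\right)^{2} = 6^{2} = 36$)
$\left(\left(15019 - 12070\right) + 3852\right) + O{\left(g \right)} = \left(\left(15019 - 12070\right) + 3852\right) + 36 = \left(2949 + 3852\right) + 36 = 6801 + 36 = 6837$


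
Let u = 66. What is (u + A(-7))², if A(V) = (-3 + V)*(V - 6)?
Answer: 38416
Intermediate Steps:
A(V) = (-6 + V)*(-3 + V) (A(V) = (-3 + V)*(-6 + V) = (-6 + V)*(-3 + V))
(u + A(-7))² = (66 + (18 + (-7)² - 9*(-7)))² = (66 + (18 + 49 + 63))² = (66 + 130)² = 196² = 38416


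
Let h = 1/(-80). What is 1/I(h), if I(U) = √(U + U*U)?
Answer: -80*I*√79/79 ≈ -9.0007*I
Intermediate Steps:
h = -1/80 ≈ -0.012500
I(U) = √(U + U²)
1/I(h) = 1/(√(-(1 - 1/80)/80)) = 1/(√(-1/80*79/80)) = 1/(√(-79/6400)) = 1/(I*√79/80) = -80*I*√79/79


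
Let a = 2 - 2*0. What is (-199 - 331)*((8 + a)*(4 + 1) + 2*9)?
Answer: -36040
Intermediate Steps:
a = 2 (a = 2 + 0 = 2)
(-199 - 331)*((8 + a)*(4 + 1) + 2*9) = (-199 - 331)*((8 + 2)*(4 + 1) + 2*9) = -530*(10*5 + 18) = -530*(50 + 18) = -530*68 = -36040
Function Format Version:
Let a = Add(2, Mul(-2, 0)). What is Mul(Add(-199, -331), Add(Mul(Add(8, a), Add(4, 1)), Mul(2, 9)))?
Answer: -36040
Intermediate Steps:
a = 2 (a = Add(2, 0) = 2)
Mul(Add(-199, -331), Add(Mul(Add(8, a), Add(4, 1)), Mul(2, 9))) = Mul(Add(-199, -331), Add(Mul(Add(8, 2), Add(4, 1)), Mul(2, 9))) = Mul(-530, Add(Mul(10, 5), 18)) = Mul(-530, Add(50, 18)) = Mul(-530, 68) = -36040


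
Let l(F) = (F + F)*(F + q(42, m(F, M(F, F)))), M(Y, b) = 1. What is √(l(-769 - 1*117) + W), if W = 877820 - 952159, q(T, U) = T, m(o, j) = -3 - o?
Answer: √1421229 ≈ 1192.2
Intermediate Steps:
l(F) = 2*F*(42 + F) (l(F) = (F + F)*(F + 42) = (2*F)*(42 + F) = 2*F*(42 + F))
W = -74339
√(l(-769 - 1*117) + W) = √(2*(-769 - 1*117)*(42 + (-769 - 1*117)) - 74339) = √(2*(-769 - 117)*(42 + (-769 - 117)) - 74339) = √(2*(-886)*(42 - 886) - 74339) = √(2*(-886)*(-844) - 74339) = √(1495568 - 74339) = √1421229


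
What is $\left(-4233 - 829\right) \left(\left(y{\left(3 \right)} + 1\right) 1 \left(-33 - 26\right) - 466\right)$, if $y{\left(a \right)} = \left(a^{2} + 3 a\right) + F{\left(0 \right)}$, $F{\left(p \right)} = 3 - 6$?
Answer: $7137420$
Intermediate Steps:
$F{\left(p \right)} = -3$ ($F{\left(p \right)} = 3 - 6 = -3$)
$y{\left(a \right)} = -3 + a^{2} + 3 a$ ($y{\left(a \right)} = \left(a^{2} + 3 a\right) - 3 = -3 + a^{2} + 3 a$)
$\left(-4233 - 829\right) \left(\left(y{\left(3 \right)} + 1\right) 1 \left(-33 - 26\right) - 466\right) = \left(-4233 - 829\right) \left(\left(\left(-3 + 3^{2} + 3 \cdot 3\right) + 1\right) 1 \left(-33 - 26\right) - 466\right) = - 5062 \left(\left(\left(-3 + 9 + 9\right) + 1\right) 1 \left(-59\right) - 466\right) = - 5062 \left(\left(15 + 1\right) 1 \left(-59\right) - 466\right) = - 5062 \left(16 \cdot 1 \left(-59\right) - 466\right) = - 5062 \left(16 \left(-59\right) - 466\right) = - 5062 \left(-944 - 466\right) = \left(-5062\right) \left(-1410\right) = 7137420$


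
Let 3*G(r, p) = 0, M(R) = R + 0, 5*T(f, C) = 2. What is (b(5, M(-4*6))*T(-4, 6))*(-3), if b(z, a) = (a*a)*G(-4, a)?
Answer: 0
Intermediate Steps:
T(f, C) = ⅖ (T(f, C) = (⅕)*2 = ⅖)
M(R) = R
G(r, p) = 0 (G(r, p) = (⅓)*0 = 0)
b(z, a) = 0 (b(z, a) = (a*a)*0 = a²*0 = 0)
(b(5, M(-4*6))*T(-4, 6))*(-3) = (0*(⅖))*(-3) = 0*(-3) = 0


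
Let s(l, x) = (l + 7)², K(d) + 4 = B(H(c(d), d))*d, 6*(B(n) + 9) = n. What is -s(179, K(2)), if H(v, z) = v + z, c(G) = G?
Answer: -34596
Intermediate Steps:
B(n) = -9 + n/6
K(d) = -4 + d*(-9 + d/3) (K(d) = -4 + (-9 + (d + d)/6)*d = -4 + (-9 + (2*d)/6)*d = -4 + (-9 + d/3)*d = -4 + d*(-9 + d/3))
s(l, x) = (7 + l)²
-s(179, K(2)) = -(7 + 179)² = -1*186² = -1*34596 = -34596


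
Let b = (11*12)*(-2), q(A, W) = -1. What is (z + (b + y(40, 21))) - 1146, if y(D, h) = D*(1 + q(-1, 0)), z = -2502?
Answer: -3912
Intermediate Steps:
y(D, h) = 0 (y(D, h) = D*(1 - 1) = D*0 = 0)
b = -264 (b = 132*(-2) = -264)
(z + (b + y(40, 21))) - 1146 = (-2502 + (-264 + 0)) - 1146 = (-2502 - 264) - 1146 = -2766 - 1146 = -3912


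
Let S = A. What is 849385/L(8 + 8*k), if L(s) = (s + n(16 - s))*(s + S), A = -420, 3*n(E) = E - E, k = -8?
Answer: 849385/26656 ≈ 31.865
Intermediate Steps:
n(E) = 0 (n(E) = (E - E)/3 = (⅓)*0 = 0)
S = -420
L(s) = s*(-420 + s) (L(s) = (s + 0)*(s - 420) = s*(-420 + s))
849385/L(8 + 8*k) = 849385/(((8 + 8*(-8))*(-420 + (8 + 8*(-8))))) = 849385/(((8 - 64)*(-420 + (8 - 64)))) = 849385/((-56*(-420 - 56))) = 849385/((-56*(-476))) = 849385/26656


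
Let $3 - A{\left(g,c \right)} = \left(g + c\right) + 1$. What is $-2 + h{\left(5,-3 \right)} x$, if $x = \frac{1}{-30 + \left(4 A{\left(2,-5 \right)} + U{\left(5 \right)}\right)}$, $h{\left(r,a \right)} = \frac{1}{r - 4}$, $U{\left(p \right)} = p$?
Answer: $- \frac{11}{5} \approx -2.2$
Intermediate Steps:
$A{\left(g,c \right)} = 2 - c - g$ ($A{\left(g,c \right)} = 3 - \left(\left(g + c\right) + 1\right) = 3 - \left(\left(c + g\right) + 1\right) = 3 - \left(1 + c + g\right) = 2 - c - g$)
$h{\left(r,a \right)} = \frac{1}{-4 + r}$
$x = - \frac{1}{5}$ ($x = \frac{1}{-30 + \left(4 \left(2 - -5 - 2\right) + 5\right)} = \frac{1}{-30 + \left(4 \left(2 + 5 - 2\right) + 5\right)} = \frac{1}{-30 + \left(4 \cdot 5 + 5\right)} = \frac{1}{-30 + \left(20 + 5\right)} = \frac{1}{-30 + 25} = \frac{1}{-5} = - \frac{1}{5} \approx -0.2$)
$-2 + h{\left(5,-3 \right)} x = -2 + \frac{1}{-4 + 5} \left(- \frac{1}{5}\right) = -2 + 1^{-1} \left(- \frac{1}{5}\right) = -2 + 1 \left(- \frac{1}{5}\right) = -2 - \frac{1}{5} = - \frac{11}{5}$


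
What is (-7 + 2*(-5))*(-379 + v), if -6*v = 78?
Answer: 6664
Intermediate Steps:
v = -13 (v = -⅙*78 = -13)
(-7 + 2*(-5))*(-379 + v) = (-7 + 2*(-5))*(-379 - 13) = (-7 - 10)*(-392) = -17*(-392) = 6664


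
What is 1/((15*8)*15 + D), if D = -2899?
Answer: -1/1099 ≈ -0.00090992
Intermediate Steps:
1/((15*8)*15 + D) = 1/((15*8)*15 - 2899) = 1/(120*15 - 2899) = 1/(1800 - 2899) = 1/(-1099) = -1/1099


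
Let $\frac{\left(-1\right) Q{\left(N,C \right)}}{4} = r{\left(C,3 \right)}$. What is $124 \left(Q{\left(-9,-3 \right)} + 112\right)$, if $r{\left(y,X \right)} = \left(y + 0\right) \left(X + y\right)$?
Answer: $13888$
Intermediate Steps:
$r{\left(y,X \right)} = y \left(X + y\right)$
$Q{\left(N,C \right)} = - 4 C \left(3 + C\right)$
$124 \left(Q{\left(-9,-3 \right)} + 112\right) = 124 \left(\left(-4\right) \left(-3\right) \left(3 - 3\right) + 112\right) = 124 \left(\left(-4\right) \left(-3\right) 0 + 112\right) = 124 \left(0 + 112\right) = 124 \cdot 112 = 13888$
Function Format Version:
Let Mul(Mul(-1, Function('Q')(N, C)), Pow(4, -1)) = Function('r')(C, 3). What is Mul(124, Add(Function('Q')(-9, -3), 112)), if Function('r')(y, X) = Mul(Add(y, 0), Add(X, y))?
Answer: 13888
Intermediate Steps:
Function('r')(y, X) = Mul(y, Add(X, y))
Function('Q')(N, C) = Mul(-4, C, Add(3, C)) (Function('Q')(N, C) = Mul(-4, Mul(C, Add(3, C))) = Mul(-4, C, Add(3, C)))
Mul(124, Add(Function('Q')(-9, -3), 112)) = Mul(124, Add(Mul(-4, -3, Add(3, -3)), 112)) = Mul(124, Add(Mul(-4, -3, 0), 112)) = Mul(124, Add(0, 112)) = Mul(124, 112) = 13888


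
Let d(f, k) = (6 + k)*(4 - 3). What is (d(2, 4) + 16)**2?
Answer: 676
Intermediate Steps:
d(f, k) = 6 + k (d(f, k) = (6 + k)*1 = 6 + k)
(d(2, 4) + 16)**2 = ((6 + 4) + 16)**2 = (10 + 16)**2 = 26**2 = 676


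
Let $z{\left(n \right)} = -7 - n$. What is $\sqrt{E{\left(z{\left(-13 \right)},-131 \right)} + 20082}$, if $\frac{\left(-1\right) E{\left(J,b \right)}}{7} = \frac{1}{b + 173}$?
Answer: $\frac{7 \sqrt{14754}}{6} \approx 141.71$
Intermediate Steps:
$E{\left(J,b \right)} = - \frac{7}{173 + b}$ ($E{\left(J,b \right)} = - \frac{7}{b + 173} = - \frac{7}{173 + b}$)
$\sqrt{E{\left(z{\left(-13 \right)},-131 \right)} + 20082} = \sqrt{- \frac{7}{173 - 131} + 20082} = \sqrt{- \frac{7}{42} + 20082} = \sqrt{\left(-7\right) \frac{1}{42} + 20082} = \sqrt{- \frac{1}{6} + 20082} = \sqrt{\frac{120491}{6}} = \frac{7 \sqrt{14754}}{6}$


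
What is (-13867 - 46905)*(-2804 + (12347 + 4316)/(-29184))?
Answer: 65448724453/384 ≈ 1.7044e+8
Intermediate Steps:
(-13867 - 46905)*(-2804 + (12347 + 4316)/(-29184)) = -60772*(-2804 + 16663*(-1/29184)) = -60772*(-2804 - 877/1536) = -60772*(-4307821/1536) = 65448724453/384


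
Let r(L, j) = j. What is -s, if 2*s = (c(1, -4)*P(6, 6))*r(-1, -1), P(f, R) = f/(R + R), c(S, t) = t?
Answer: -1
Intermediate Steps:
P(f, R) = f/(2*R) (P(f, R) = f/((2*R)) = f*(1/(2*R)) = f/(2*R))
s = 1 (s = (-2*6/6*(-1))/2 = (-4*½*(-1))/2 = (-2*(-1))/2 = (½)*2 = 1)
-s = -1*1 = -1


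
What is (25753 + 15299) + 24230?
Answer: 65282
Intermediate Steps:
(25753 + 15299) + 24230 = 41052 + 24230 = 65282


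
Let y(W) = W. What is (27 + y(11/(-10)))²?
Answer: 67081/100 ≈ 670.81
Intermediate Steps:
(27 + y(11/(-10)))² = (27 + 11/(-10))² = (27 + 11*(-⅒))² = (27 - 11/10)² = (259/10)² = 67081/100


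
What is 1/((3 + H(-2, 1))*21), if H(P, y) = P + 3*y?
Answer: 1/84 ≈ 0.011905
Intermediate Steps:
1/((3 + H(-2, 1))*21) = 1/((3 + (-2 + 3*1))*21) = 1/((3 + (-2 + 3))*21) = 1/((3 + 1)*21) = 1/(4*21) = 1/84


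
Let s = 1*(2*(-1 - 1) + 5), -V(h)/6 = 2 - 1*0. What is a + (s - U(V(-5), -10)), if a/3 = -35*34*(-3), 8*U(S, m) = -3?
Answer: 85691/8 ≈ 10711.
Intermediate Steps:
V(h) = -12 (V(h) = -6*(2 - 1*0) = -6*(2 + 0) = -6*2 = -12)
U(S, m) = -3/8 (U(S, m) = (⅛)*(-3) = -3/8)
s = 1 (s = 1*(2*(-2) + 5) = 1*(-4 + 5) = 1*1 = 1)
a = 10710 (a = 3*(-35*34*(-3)) = 3*(-1190*(-3)) = 3*3570 = 10710)
a + (s - U(V(-5), -10)) = 10710 + (1 - 1*(-3/8)) = 10710 + (1 + 3/8) = 10710 + 11/8 = 85691/8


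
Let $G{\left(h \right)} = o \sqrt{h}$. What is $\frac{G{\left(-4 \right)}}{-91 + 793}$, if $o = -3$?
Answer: $- \frac{i}{117} \approx - 0.008547 i$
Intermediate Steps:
$G{\left(h \right)} = - 3 \sqrt{h}$
$\frac{G{\left(-4 \right)}}{-91 + 793} = \frac{\left(-3\right) \sqrt{-4}}{-91 + 793} = \frac{\left(-3\right) 2 i}{702} = - 6 i \frac{1}{702} = - \frac{i}{117}$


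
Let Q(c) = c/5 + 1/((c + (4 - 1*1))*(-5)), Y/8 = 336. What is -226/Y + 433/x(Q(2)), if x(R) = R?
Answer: 4849261/4032 ≈ 1202.7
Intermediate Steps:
Y = 2688 (Y = 8*336 = 2688)
Q(c) = -1/(5*(3 + c)) + c/5 (Q(c) = c*(1/5) - 1/5/(c + (4 - 1)) = c/5 - 1/5/(c + 3) = c/5 - 1/5/(3 + c) = c/5 - 1/(5*(3 + c)) = -1/(5*(3 + c)) + c/5)
-226/Y + 433/x(Q(2)) = -226/2688 + 433/(((-1 + 2**2 + 3*2)/(5*(3 + 2)))) = -226*1/2688 + 433/(((1/5)*(-1 + 4 + 6)/5)) = -113/1344 + 433/(((1/5)*(1/5)*9)) = -113/1344 + 433/(9/25) = -113/1344 + 433*(25/9) = -113/1344 + 10825/9 = 4849261/4032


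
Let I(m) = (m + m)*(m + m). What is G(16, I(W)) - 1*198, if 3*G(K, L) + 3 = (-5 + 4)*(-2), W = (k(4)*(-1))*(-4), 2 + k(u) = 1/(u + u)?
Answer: -595/3 ≈ -198.33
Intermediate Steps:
k(u) = -2 + 1/(2*u) (k(u) = -2 + 1/(u + u) = -2 + 1/(2*u))
W = -15/2 (W = ((-2 + (½)/4)*(-1))*(-4) = ((-2 + (½)*(¼))*(-1))*(-4) = ((-2 + ⅛)*(-1))*(-4) = -15/8*(-1)*(-4) = (15/8)*(-4) = -15/2 ≈ -7.5000)
I(m) = 4*m² (I(m) = (2*m)*(2*m) = 4*m²)
G(K, L) = -⅓ (G(K, L) = -1 + ((-5 + 4)*(-2))/3 = -1 + (-1*(-2))/3 = -1 + (⅓)*2 = -1 + ⅔ = -⅓)
G(16, I(W)) - 1*198 = -⅓ - 1*198 = -⅓ - 198 = -595/3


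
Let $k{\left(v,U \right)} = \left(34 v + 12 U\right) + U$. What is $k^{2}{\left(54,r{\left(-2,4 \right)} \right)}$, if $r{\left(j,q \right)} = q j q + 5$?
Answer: $2205225$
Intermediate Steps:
$r{\left(j,q \right)} = 5 + j q^{2}$ ($r{\left(j,q \right)} = j q q + 5 = j q^{2} + 5 = 5 + j q^{2}$)
$k{\left(v,U \right)} = 13 U + 34 v$ ($k{\left(v,U \right)} = \left(12 U + 34 v\right) + U = 13 U + 34 v$)
$k^{2}{\left(54,r{\left(-2,4 \right)} \right)} = \left(13 \left(5 - 2 \cdot 4^{2}\right) + 34 \cdot 54\right)^{2} = \left(13 \left(5 - 32\right) + 1836\right)^{2} = \left(13 \left(-27\right) + 1836\right)^{2} = \left(-351 + 1836\right)^{2} = 1485^{2} = 2205225$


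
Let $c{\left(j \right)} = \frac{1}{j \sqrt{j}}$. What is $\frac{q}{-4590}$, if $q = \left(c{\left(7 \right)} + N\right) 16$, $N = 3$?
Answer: $- \frac{8}{765} - \frac{8 \sqrt{7}}{112455} \approx -0.010646$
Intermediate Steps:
$c{\left(j \right)} = \frac{1}{j^{\frac{3}{2}}}$
$q = 48 + \frac{16 \sqrt{7}}{49}$ ($q = \left(\frac{1}{7 \sqrt{7}} + 3\right) 16 = \left(\frac{\sqrt{7}}{49} + 3\right) 16 = \left(3 + \frac{\sqrt{7}}{49}\right) 16 = 48 + \frac{16 \sqrt{7}}{49} \approx 48.864$)
$\frac{q}{-4590} = \frac{48 + \frac{16 \sqrt{7}}{49}}{-4590} = \left(48 + \frac{16 \sqrt{7}}{49}\right) \left(- \frac{1}{4590}\right) = - \frac{8}{765} - \frac{8 \sqrt{7}}{112455}$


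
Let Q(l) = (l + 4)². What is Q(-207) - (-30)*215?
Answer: 47659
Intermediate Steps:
Q(l) = (4 + l)²
Q(-207) - (-30)*215 = (4 - 207)² - (-30)*215 = (-203)² - 1*(-6450) = 41209 + 6450 = 47659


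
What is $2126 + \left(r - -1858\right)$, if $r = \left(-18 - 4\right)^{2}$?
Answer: $4468$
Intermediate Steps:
$r = 484$ ($r = \left(-18 + \left(-10 + 6\right)\right)^{2} = \left(-18 - 4\right)^{2} = \left(-22\right)^{2} = 484$)
$2126 + \left(r - -1858\right) = 2126 + \left(484 - -1858\right) = 2126 + \left(484 + 1858\right) = 2126 + 2342 = 4468$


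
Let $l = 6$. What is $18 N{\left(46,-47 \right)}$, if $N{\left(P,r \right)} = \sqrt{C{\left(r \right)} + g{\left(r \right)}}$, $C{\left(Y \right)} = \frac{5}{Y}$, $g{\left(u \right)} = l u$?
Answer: $\frac{18 i \sqrt{623173}}{47} \approx 302.33 i$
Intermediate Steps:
$g{\left(u \right)} = 6 u$
$N{\left(P,r \right)} = \sqrt{\frac{5}{r} + 6 r}$
$18 N{\left(46,-47 \right)} = 18 \sqrt{\frac{5}{-47} + 6 \left(-47\right)} = 18 \sqrt{5 \left(- \frac{1}{47}\right) - 282} = 18 \sqrt{- \frac{5}{47} - 282} = 18 \sqrt{- \frac{13259}{47}} = 18 \frac{i \sqrt{623173}}{47} = \frac{18 i \sqrt{623173}}{47}$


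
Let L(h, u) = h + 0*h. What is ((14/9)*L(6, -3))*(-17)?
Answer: -476/3 ≈ -158.67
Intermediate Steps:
L(h, u) = h (L(h, u) = h + 0 = h)
((14/9)*L(6, -3))*(-17) = ((14/9)*6)*(-17) = (28/3)*(-17) = -476/3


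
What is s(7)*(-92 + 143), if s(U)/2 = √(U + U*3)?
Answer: 204*√7 ≈ 539.73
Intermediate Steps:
s(U) = 4*√U (s(U) = 2*√(U + U*3) = 2*√(U + 3*U) = 2*√(4*U) = 2*(2*√U) = 4*√U)
s(7)*(-92 + 143) = (4*√7)*(-92 + 143) = (4*√7)*51 = 204*√7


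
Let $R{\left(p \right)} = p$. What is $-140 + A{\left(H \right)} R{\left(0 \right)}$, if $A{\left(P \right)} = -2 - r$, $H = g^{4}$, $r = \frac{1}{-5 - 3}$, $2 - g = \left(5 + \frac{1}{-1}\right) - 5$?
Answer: $-140$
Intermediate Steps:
$g = 3$ ($g = 2 - \left(\left(5 + \frac{1}{-1}\right) - 5\right) = 2 - \left(\left(5 - 1\right) - 5\right) = 2 - \left(4 - 5\right) = 2 - -1 = 2 + 1 = 3$)
$r = - \frac{1}{8}$ ($r = \frac{1}{-8} = - \frac{1}{8} \approx -0.125$)
$H = 81$ ($H = 3^{4} = 81$)
$A{\left(P \right)} = - \frac{15}{8}$ ($A{\left(P \right)} = -2 - - \frac{1}{8} = -2 + \frac{1}{8} = - \frac{15}{8}$)
$-140 + A{\left(H \right)} R{\left(0 \right)} = -140 - 0 = -140 + 0 = -140$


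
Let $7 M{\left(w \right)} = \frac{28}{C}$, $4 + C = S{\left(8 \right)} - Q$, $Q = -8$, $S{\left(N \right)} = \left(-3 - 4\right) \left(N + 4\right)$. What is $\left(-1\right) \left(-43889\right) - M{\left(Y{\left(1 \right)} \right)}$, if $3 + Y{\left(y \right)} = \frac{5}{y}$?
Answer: $\frac{877781}{20} \approx 43889.0$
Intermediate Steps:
$S{\left(N \right)} = -28 - 7 N$ ($S{\left(N \right)} = - 7 \left(4 + N\right) = -28 - 7 N$)
$C = -80$ ($C = -4 - 76 = -80$)
$Y{\left(y \right)} = -3 + \frac{5}{y}$
$M{\left(w \right)} = - \frac{1}{20}$ ($M{\left(w \right)} = \frac{28 \frac{1}{-80}}{7} = \frac{28 \left(- \frac{1}{80}\right)}{7} = \frac{1}{7} \left(- \frac{7}{20}\right) = - \frac{1}{20}$)
$\left(-1\right) \left(-43889\right) - M{\left(Y{\left(1 \right)} \right)} = \left(-1\right) \left(-43889\right) - - \frac{1}{20} = 43889 + \frac{1}{20} = \frac{877781}{20}$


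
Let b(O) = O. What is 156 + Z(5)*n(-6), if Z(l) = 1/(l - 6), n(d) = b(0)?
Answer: 156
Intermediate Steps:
n(d) = 0
Z(l) = 1/(-6 + l)
156 + Z(5)*n(-6) = 156 + 0/(-6 + 5) = 156 + 0/(-1) = 156 - 1*0 = 156 + 0 = 156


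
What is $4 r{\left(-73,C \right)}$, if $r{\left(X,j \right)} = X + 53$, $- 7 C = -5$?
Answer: $-80$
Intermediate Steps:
$C = \frac{5}{7}$ ($C = \left(- \frac{1}{7}\right) \left(-5\right) = \frac{5}{7} \approx 0.71429$)
$r{\left(X,j \right)} = 53 + X$
$4 r{\left(-73,C \right)} = 4 \left(53 - 73\right) = 4 \left(-20\right) = -80$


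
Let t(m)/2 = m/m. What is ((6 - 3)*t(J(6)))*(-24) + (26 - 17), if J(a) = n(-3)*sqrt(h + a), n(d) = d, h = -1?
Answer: -135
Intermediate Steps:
J(a) = -3*sqrt(-1 + a)
t(m) = 2 (t(m) = 2*(m/m) = 2*1 = 2)
((6 - 3)*t(J(6)))*(-24) + (26 - 17) = ((6 - 3)*2)*(-24) + (26 - 17) = (3*2)*(-24) + 9 = 6*(-24) + 9 = -144 + 9 = -135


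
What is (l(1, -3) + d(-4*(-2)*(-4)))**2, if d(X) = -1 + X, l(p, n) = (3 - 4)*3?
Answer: 1296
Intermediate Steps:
l(p, n) = -3 (l(p, n) = -1*3 = -3)
(l(1, -3) + d(-4*(-2)*(-4)))**2 = (-3 + (-1 - 4*(-2)*(-4)))**2 = (-3 + (-1 + 8*(-4)))**2 = (-3 + (-1 - 32))**2 = (-3 - 33)**2 = (-36)**2 = 1296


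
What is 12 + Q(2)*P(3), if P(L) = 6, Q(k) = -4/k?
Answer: 0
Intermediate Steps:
12 + Q(2)*P(3) = 12 - 4/2*6 = 12 - 4*½*6 = 12 - 2*6 = 12 - 12 = 0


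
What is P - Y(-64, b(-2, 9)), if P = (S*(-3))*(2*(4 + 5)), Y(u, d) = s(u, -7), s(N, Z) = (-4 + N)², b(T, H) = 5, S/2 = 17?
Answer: -6460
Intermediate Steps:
S = 34 (S = 2*17 = 34)
Y(u, d) = (-4 + u)²
P = -1836 (P = (34*(-3))*(2*(4 + 5)) = -204*9 = -102*18 = -1836)
P - Y(-64, b(-2, 9)) = -1836 - (-4 - 64)² = -1836 - 1*(-68)² = -1836 - 1*4624 = -1836 - 4624 = -6460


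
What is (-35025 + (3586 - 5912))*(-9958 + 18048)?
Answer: -302169590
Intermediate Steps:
(-35025 + (3586 - 5912))*(-9958 + 18048) = (-35025 - 2326)*8090 = -37351*8090 = -302169590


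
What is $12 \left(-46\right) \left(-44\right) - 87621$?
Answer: $-63333$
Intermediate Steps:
$12 \left(-46\right) \left(-44\right) - 87621 = \left(-552\right) \left(-44\right) - 87621 = 24288 - 87621 = -63333$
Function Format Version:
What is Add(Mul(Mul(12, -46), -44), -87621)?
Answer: -63333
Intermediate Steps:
Add(Mul(Mul(12, -46), -44), -87621) = Add(Mul(-552, -44), -87621) = Add(24288, -87621) = -63333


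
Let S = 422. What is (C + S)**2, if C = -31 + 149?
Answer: 291600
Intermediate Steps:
C = 118
(C + S)**2 = (118 + 422)**2 = 540**2 = 291600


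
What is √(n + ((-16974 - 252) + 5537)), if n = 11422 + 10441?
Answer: √10174 ≈ 100.87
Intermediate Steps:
n = 21863
√(n + ((-16974 - 252) + 5537)) = √(21863 + ((-16974 - 252) + 5537)) = √(21863 + (-17226 + 5537)) = √(21863 - 11689) = √10174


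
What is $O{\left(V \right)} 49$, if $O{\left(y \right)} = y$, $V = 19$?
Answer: $931$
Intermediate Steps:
$O{\left(V \right)} 49 = 19 \cdot 49 = 931$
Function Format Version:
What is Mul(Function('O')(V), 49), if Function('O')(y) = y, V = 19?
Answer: 931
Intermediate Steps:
Mul(Function('O')(V), 49) = Mul(19, 49) = 931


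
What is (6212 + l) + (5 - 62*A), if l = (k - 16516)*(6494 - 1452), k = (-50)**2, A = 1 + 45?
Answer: -70665307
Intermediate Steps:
A = 46
k = 2500
l = -70668672 (l = (2500 - 16516)*(6494 - 1452) = -14016*5042 = -70668672)
(6212 + l) + (5 - 62*A) = (6212 - 70668672) + (5 - 62*46) = -70662460 + (5 - 2852) = -70662460 - 2847 = -70665307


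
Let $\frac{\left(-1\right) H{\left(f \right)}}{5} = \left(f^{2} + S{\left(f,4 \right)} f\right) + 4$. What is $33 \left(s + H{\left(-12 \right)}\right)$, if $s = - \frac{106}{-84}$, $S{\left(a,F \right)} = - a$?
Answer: $- \frac{8657}{14} \approx -618.36$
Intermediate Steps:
$H{\left(f \right)} = -20$ ($H{\left(f \right)} = - 5 \left(\left(f^{2} + - f f\right) + 4\right) = - 5 \left(\left(f^{2} - f^{2}\right) + 4\right) = - 5 \left(0 + 4\right) = \left(-5\right) 4 = -20$)
$s = \frac{53}{42}$ ($s = \left(-106\right) \left(- \frac{1}{84}\right) = \frac{53}{42} \approx 1.2619$)
$33 \left(s + H{\left(-12 \right)}\right) = 33 \left(\frac{53}{42} - 20\right) = 33 \left(- \frac{787}{42}\right) = - \frac{8657}{14}$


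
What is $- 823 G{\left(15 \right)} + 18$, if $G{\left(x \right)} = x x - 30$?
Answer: $-160467$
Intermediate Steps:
$G{\left(x \right)} = -30 + x^{2}$ ($G{\left(x \right)} = x^{2} - 30 = -30 + x^{2}$)
$- 823 G{\left(15 \right)} + 18 = - 823 \left(-30 + 15^{2}\right) + 18 = - 823 \left(-30 + 225\right) + 18 = \left(-823\right) 195 + 18 = -160485 + 18 = -160467$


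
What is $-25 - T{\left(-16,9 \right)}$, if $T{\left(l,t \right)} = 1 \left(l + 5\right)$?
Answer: $-14$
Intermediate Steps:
$T{\left(l,t \right)} = 5 + l$ ($T{\left(l,t \right)} = 1 \left(5 + l\right) = 5 + l$)
$-25 - T{\left(-16,9 \right)} = -25 - \left(5 - 16\right) = -25 - -11 = -25 + 11 = -14$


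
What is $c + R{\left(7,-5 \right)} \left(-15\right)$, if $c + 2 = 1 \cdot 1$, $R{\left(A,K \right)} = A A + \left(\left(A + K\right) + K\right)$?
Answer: $-691$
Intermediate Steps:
$R{\left(A,K \right)} = A + A^{2} + 2 K$ ($R{\left(A,K \right)} = A^{2} + \left(A + 2 K\right) = A + A^{2} + 2 K$)
$c = -1$ ($c = -2 + 1 \cdot 1 = -2 + 1 = -1$)
$c + R{\left(7,-5 \right)} \left(-15\right) = -1 + \left(7 + 7^{2} + 2 \left(-5\right)\right) \left(-15\right) = -1 + \left(7 + 49 - 10\right) \left(-15\right) = -1 + 46 \left(-15\right) = -1 - 690 = -691$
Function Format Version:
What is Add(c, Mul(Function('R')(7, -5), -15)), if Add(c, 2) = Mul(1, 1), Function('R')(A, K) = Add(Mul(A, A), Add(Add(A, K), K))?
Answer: -691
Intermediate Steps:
Function('R')(A, K) = Add(A, Pow(A, 2), Mul(2, K)) (Function('R')(A, K) = Add(Pow(A, 2), Add(A, Mul(2, K))) = Add(A, Pow(A, 2), Mul(2, K)))
c = -1 (c = Add(-2, Mul(1, 1)) = Add(-2, 1) = -1)
Add(c, Mul(Function('R')(7, -5), -15)) = Add(-1, Mul(Add(7, Pow(7, 2), Mul(2, -5)), -15)) = Add(-1, Mul(Add(7, 49, -10), -15)) = Add(-1, Mul(46, -15)) = Add(-1, -690) = -691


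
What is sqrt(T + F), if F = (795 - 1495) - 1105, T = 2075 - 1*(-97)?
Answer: sqrt(367) ≈ 19.157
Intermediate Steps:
T = 2172 (T = 2075 + 97 = 2172)
F = -1805 (F = -700 - 1105 = -1805)
sqrt(T + F) = sqrt(2172 - 1805) = sqrt(367)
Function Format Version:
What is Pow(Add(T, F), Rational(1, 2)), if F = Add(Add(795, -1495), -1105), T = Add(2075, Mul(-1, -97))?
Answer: Pow(367, Rational(1, 2)) ≈ 19.157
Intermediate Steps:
T = 2172 (T = Add(2075, 97) = 2172)
F = -1805 (F = Add(-700, -1105) = -1805)
Pow(Add(T, F), Rational(1, 2)) = Pow(Add(2172, -1805), Rational(1, 2)) = Pow(367, Rational(1, 2))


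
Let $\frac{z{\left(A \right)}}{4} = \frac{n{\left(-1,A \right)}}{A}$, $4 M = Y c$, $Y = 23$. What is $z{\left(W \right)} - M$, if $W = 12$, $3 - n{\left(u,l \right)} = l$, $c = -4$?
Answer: $20$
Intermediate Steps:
$n{\left(u,l \right)} = 3 - l$
$M = -23$ ($M = \frac{23 \left(-4\right)}{4} = \frac{1}{4} \left(-92\right) = -23$)
$z{\left(A \right)} = \frac{4 \left(3 - A\right)}{A}$ ($z{\left(A \right)} = 4 \frac{3 - A}{A} = \frac{4 \left(3 - A\right)}{A}$)
$z{\left(W \right)} - M = \left(-4 + \frac{12}{12}\right) - -23 = \left(-4 + 12 \cdot \frac{1}{12}\right) + 23 = \left(-4 + 1\right) + 23 = -3 + 23 = 20$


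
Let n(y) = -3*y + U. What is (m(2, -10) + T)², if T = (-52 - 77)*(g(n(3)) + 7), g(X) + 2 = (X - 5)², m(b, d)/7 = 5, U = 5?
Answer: 122301481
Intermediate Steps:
m(b, d) = 35 (m(b, d) = 7*5 = 35)
n(y) = 5 - 3*y (n(y) = -3*y + 5 = 5 - 3*y)
g(X) = -2 + (-5 + X)² (g(X) = -2 + (X - 5)² = -2 + (-5 + X)²)
T = -11094 (T = (-52 - 77)*((-2 + (-5 + (5 - 3*3))²) + 7) = -129*((-2 + (-5 + (5 - 9))²) + 7) = -129*((-2 + (-5 - 4)²) + 7) = -129*((-2 + (-9)²) + 7) = -129*((-2 + 81) + 7) = -129*(79 + 7) = -129*86 = -11094)
(m(2, -10) + T)² = (35 - 11094)² = (-11059)² = 122301481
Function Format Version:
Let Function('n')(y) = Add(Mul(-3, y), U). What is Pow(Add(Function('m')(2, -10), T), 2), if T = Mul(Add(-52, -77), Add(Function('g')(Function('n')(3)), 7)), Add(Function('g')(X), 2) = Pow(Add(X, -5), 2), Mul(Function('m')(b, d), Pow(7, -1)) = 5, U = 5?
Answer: 122301481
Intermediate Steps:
Function('m')(b, d) = 35 (Function('m')(b, d) = Mul(7, 5) = 35)
Function('n')(y) = Add(5, Mul(-3, y)) (Function('n')(y) = Add(Mul(-3, y), 5) = Add(5, Mul(-3, y)))
Function('g')(X) = Add(-2, Pow(Add(-5, X), 2)) (Function('g')(X) = Add(-2, Pow(Add(X, -5), 2)) = Add(-2, Pow(Add(-5, X), 2)))
T = -11094 (T = Mul(Add(-52, -77), Add(Add(-2, Pow(Add(-5, Add(5, Mul(-3, 3))), 2)), 7)) = Mul(-129, Add(Add(-2, Pow(Add(-5, Add(5, -9)), 2)), 7)) = Mul(-129, Add(Add(-2, Pow(Add(-5, -4), 2)), 7)) = Mul(-129, Add(Add(-2, Pow(-9, 2)), 7)) = Mul(-129, Add(Add(-2, 81), 7)) = Mul(-129, Add(79, 7)) = Mul(-129, 86) = -11094)
Pow(Add(Function('m')(2, -10), T), 2) = Pow(Add(35, -11094), 2) = Pow(-11059, 2) = 122301481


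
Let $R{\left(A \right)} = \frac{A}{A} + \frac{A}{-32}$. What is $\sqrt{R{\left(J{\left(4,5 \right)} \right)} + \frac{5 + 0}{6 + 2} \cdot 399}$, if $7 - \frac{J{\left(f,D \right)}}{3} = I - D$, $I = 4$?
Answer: $\frac{\sqrt{3994}}{4} \approx 15.8$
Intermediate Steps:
$J{\left(f,D \right)} = 9 + 3 D$ ($J{\left(f,D \right)} = 21 - 3 \left(4 - D\right) = 21 + \left(-12 + 3 D\right) = 9 + 3 D$)
$R{\left(A \right)} = 1 - \frac{A}{32}$ ($R{\left(A \right)} = 1 + A \left(- \frac{1}{32}\right) = 1 - \frac{A}{32}$)
$\sqrt{R{\left(J{\left(4,5 \right)} \right)} + \frac{5 + 0}{6 + 2} \cdot 399} = \sqrt{\left(1 - \frac{9 + 3 \cdot 5}{32}\right) + \frac{5 + 0}{6 + 2} \cdot 399} = \sqrt{\left(1 - \frac{9 + 15}{32}\right) + \frac{5}{8} \cdot 399} = \sqrt{\left(1 - \frac{3}{4}\right) + 5 \cdot \frac{1}{8} \cdot 399} = \sqrt{\left(1 - \frac{3}{4}\right) + \frac{5}{8} \cdot 399} = \sqrt{\frac{1}{4} + \frac{1995}{8}} = \sqrt{\frac{1997}{8}} = \frac{\sqrt{3994}}{4}$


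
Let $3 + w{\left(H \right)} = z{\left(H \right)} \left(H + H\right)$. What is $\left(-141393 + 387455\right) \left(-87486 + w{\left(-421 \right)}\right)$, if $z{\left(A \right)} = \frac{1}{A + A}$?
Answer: $-21527472256$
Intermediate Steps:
$z{\left(A \right)} = \frac{1}{2 A}$
$w{\left(H \right)} = -2$ ($w{\left(H \right)} = -3 + \frac{1}{2 H} \left(H + H\right) = -3 + \frac{1}{2 H} 2 H = -3 + 1 = -2$)
$\left(-141393 + 387455\right) \left(-87486 + w{\left(-421 \right)}\right) = \left(-141393 + 387455\right) \left(-87486 - 2\right) = 246062 \left(-87488\right) = -21527472256$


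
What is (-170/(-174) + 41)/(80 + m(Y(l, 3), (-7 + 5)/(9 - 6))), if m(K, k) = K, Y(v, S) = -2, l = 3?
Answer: 1826/3393 ≈ 0.53817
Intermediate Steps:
(-170/(-174) + 41)/(80 + m(Y(l, 3), (-7 + 5)/(9 - 6))) = (-170/(-174) + 41)/(80 - 2) = (-170*(-1/174) + 41)/78 = (85/87 + 41)*(1/78) = (3652/87)*(1/78) = 1826/3393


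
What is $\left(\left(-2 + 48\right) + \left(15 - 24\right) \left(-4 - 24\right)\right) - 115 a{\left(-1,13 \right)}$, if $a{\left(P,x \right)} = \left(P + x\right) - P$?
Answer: $-1197$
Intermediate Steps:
$a{\left(P,x \right)} = x$
$\left(\left(-2 + 48\right) + \left(15 - 24\right) \left(-4 - 24\right)\right) - 115 a{\left(-1,13 \right)} = \left(\left(-2 + 48\right) + \left(15 - 24\right) \left(-4 - 24\right)\right) - 1495 = \left(46 - -252\right) - 1495 = \left(46 + 252\right) - 1495 = 298 - 1495 = -1197$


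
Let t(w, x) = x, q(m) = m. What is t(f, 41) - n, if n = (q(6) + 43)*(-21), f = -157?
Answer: 1070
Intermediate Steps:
n = -1029 (n = (6 + 43)*(-21) = 49*(-21) = -1029)
t(f, 41) - n = 41 - 1*(-1029) = 41 + 1029 = 1070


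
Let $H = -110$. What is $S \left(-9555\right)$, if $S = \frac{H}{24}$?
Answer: $\frac{175175}{4} \approx 43794.0$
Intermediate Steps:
$S = - \frac{55}{12}$ ($S = - \frac{110}{24} = \left(-110\right) \frac{1}{24} = - \frac{55}{12} \approx -4.5833$)
$S \left(-9555\right) = \left(- \frac{55}{12}\right) \left(-9555\right) = \frac{175175}{4}$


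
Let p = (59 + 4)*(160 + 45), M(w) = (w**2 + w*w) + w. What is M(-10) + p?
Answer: 13105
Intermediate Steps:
M(w) = w + 2*w**2 (M(w) = (w**2 + w**2) + w = 2*w**2 + w = w + 2*w**2)
p = 12915 (p = 63*205 = 12915)
M(-10) + p = -10*(1 + 2*(-10)) + 12915 = -10*(1 - 20) + 12915 = -10*(-19) + 12915 = 190 + 12915 = 13105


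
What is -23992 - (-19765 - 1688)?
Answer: -2539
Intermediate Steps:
-23992 - (-19765 - 1688) = -23992 - 1*(-21453) = -23992 + 21453 = -2539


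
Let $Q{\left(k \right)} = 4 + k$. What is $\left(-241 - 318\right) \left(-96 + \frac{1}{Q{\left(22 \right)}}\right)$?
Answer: $\frac{107285}{2} \approx 53643.0$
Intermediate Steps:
$\left(-241 - 318\right) \left(-96 + \frac{1}{Q{\left(22 \right)}}\right) = \left(-241 - 318\right) \left(-96 + \frac{1}{4 + 22}\right) = - 559 \left(-96 + \frac{1}{26}\right) = \left(-559\right) \left(- \frac{2495}{26}\right) = \frac{107285}{2}$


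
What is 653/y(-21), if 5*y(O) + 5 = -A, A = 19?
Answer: -3265/24 ≈ -136.04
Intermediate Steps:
y(O) = -24/5 (y(O) = -1 + (-1*19)/5 = -1 + (1/5)*(-19) = -1 - 19/5 = -24/5)
653/y(-21) = 653/(-24/5) = 653*(-5/24) = -3265/24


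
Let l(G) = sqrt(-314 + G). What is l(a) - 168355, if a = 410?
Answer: -168355 + 4*sqrt(6) ≈ -1.6835e+5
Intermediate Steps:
l(a) - 168355 = sqrt(-314 + 410) - 168355 = sqrt(96) - 168355 = 4*sqrt(6) - 168355 = -168355 + 4*sqrt(6)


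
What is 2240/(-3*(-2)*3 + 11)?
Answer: 2240/29 ≈ 77.241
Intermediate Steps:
2240/(-3*(-2)*3 + 11) = 2240/(6*3 + 11) = 2240/(18 + 11) = 2240/29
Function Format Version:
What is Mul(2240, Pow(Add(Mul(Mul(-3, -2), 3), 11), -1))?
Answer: Rational(2240, 29) ≈ 77.241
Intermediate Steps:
Mul(2240, Pow(Add(Mul(Mul(-3, -2), 3), 11), -1)) = Mul(2240, Pow(Add(Mul(6, 3), 11), -1)) = Mul(2240, Pow(Add(18, 11), -1)) = Mul(2240, Pow(29, -1)) = Mul(2240, Rational(1, 29)) = Rational(2240, 29)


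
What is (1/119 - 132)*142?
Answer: -2230394/119 ≈ -18743.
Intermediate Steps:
(1/119 - 132)*142 = -15707/119*142 = -2230394/119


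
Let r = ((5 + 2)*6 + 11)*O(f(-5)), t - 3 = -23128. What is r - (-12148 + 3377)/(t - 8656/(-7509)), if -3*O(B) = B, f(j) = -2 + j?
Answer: 64221731182/520910907 ≈ 123.29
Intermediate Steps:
O(B) = -B/3
t = -23125 (t = 3 - 23128 = -23125)
r = 371/3 (r = ((5 + 2)*6 + 11)*(-(-2 - 5)/3) = (7*6 + 11)*(-1/3*(-7)) = (42 + 11)*(7/3) = 53*(7/3) = 371/3 ≈ 123.67)
r - (-12148 + 3377)/(t - 8656/(-7509)) = 371/3 - (-12148 + 3377)/(-23125 - 8656/(-7509)) = 371/3 - (-8771)/(-23125 - 8656*(-1/7509)) = 371/3 - (-8771)/(-23125 + 8656/7509) = 371/3 - (-8771)/(-173636969/7509) = 371/3 - (-8771)*(-7509)/173636969 = 371/3 - 1*65861439/173636969 = 371/3 - 65861439/173636969 = 64221731182/520910907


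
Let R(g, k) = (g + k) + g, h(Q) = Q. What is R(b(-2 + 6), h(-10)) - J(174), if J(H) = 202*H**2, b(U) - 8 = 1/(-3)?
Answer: -18347240/3 ≈ -6.1157e+6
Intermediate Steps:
b(U) = 23/3 (b(U) = 8 + 1/(-3) = 8 - 1/3 = 23/3)
R(g, k) = k + 2*g
R(b(-2 + 6), h(-10)) - J(174) = (-10 + 2*(23/3)) - 202*174**2 = (-10 + 46/3) - 202*30276 = 16/3 - 1*6115752 = 16/3 - 6115752 = -18347240/3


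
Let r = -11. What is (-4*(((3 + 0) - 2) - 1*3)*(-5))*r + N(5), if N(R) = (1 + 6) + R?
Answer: 452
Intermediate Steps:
N(R) = 7 + R
(-4*(((3 + 0) - 2) - 1*3)*(-5))*r + N(5) = (-4*(((3 + 0) - 2) - 1*3)*(-5))*(-11) + (7 + 5) = (-4*((3 - 2) - 3)*(-5))*(-11) + 12 = (-4*(1 - 3)*(-5))*(-11) + 12 = (-4*(-2)*(-5))*(-11) + 12 = (8*(-5))*(-11) + 12 = -40*(-11) + 12 = 440 + 12 = 452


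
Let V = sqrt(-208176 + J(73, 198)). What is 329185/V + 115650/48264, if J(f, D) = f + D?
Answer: 19275/8044 - 65837*I*sqrt(207905)/41581 ≈ 2.3962 - 721.95*I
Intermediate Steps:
J(f, D) = D + f
V = I*sqrt(207905) (V = sqrt(-208176 + (198 + 73)) = sqrt(-208176 + 271) = sqrt(-207905) = I*sqrt(207905) ≈ 455.97*I)
329185/V + 115650/48264 = 329185/((I*sqrt(207905))) + 115650/48264 = 329185*(-I*sqrt(207905)/207905) + 115650*(1/48264) = -65837*I*sqrt(207905)/41581 + 19275/8044 = 19275/8044 - 65837*I*sqrt(207905)/41581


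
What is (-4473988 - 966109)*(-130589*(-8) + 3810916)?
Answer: -26415087315916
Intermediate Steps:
(-4473988 - 966109)*(-130589*(-8) + 3810916) = -5440097*(1044712 + 3810916) = -5440097*4855628 = -26415087315916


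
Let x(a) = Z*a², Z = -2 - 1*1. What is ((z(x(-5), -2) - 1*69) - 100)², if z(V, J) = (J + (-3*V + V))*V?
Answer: 126990361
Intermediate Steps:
Z = -3 (Z = -2 - 1 = -3)
x(a) = -3*a²
z(V, J) = V*(J - 2*V) (z(V, J) = (J - 2*V)*V = V*(J - 2*V))
((z(x(-5), -2) - 1*69) - 100)² = (((-3*(-5)²)*(-2 - (-6)*(-5)²) - 1*69) - 100)² = (((-3*25)*(-2 - (-6)*25) - 69) - 100)² = ((-75*(-2 - 2*(-75)) - 69) - 100)² = ((-75*(-2 + 150) - 69) - 100)² = ((-75*148 - 69) - 100)² = ((-11100 - 69) - 100)² = (-11169 - 100)² = (-11269)² = 126990361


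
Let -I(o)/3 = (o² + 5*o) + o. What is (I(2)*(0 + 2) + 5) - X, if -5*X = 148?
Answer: -307/5 ≈ -61.400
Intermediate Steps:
I(o) = -18*o - 3*o² (I(o) = -3*((o² + 5*o) + o) = -3*(o² + 6*o) = -18*o - 3*o²)
X = -148/5 (X = -⅕*148 = -148/5 ≈ -29.600)
(I(2)*(0 + 2) + 5) - X = ((-3*2*(6 + 2))*(0 + 2) + 5) - 1*(-148/5) = (-3*2*8*2 + 5) + 148/5 = (-48*2 + 5) + 148/5 = (-96 + 5) + 148/5 = -91 + 148/5 = -307/5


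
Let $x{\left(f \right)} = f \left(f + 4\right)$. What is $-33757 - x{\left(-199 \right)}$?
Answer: $-72562$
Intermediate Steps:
$x{\left(f \right)} = f \left(4 + f\right)$
$-33757 - x{\left(-199 \right)} = -33757 - - 199 \left(4 - 199\right) = -33757 - \left(-199\right) \left(-195\right) = -33757 - 38805 = -72562$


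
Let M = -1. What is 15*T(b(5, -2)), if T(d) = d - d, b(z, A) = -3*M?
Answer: 0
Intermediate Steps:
b(z, A) = 3 (b(z, A) = -3*(-1) = 3)
T(d) = 0
15*T(b(5, -2)) = 15*0 = 0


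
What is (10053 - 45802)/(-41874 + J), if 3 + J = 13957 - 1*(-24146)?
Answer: 35749/3774 ≈ 9.4724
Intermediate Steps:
J = 38100 (J = -3 + (13957 - 1*(-24146)) = -3 + (13957 + 24146) = -3 + 38103 = 38100)
(10053 - 45802)/(-41874 + J) = (10053 - 45802)/(-41874 + 38100) = -35749/(-3774) = -35749*(-1/3774) = 35749/3774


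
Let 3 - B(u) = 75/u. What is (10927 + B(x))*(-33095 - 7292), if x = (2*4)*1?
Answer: -3528410255/8 ≈ -4.4105e+8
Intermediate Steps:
x = 8 (x = 8*1 = 8)
B(u) = 3 - 75/u
(10927 + B(x))*(-33095 - 7292) = (10927 + (3 - 75/8))*(-33095 - 7292) = (10927 + (3 - 75*⅛))*(-40387) = (10927 + (3 - 75/8))*(-40387) = (10927 - 51/8)*(-40387) = (87365/8)*(-40387) = -3528410255/8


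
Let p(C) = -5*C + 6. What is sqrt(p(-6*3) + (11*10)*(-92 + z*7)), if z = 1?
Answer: I*sqrt(9254) ≈ 96.198*I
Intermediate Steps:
p(C) = 6 - 5*C
sqrt(p(-6*3) + (11*10)*(-92 + z*7)) = sqrt((6 - (-30)*3) + (11*10)*(-92 + 1*7)) = sqrt((6 - 5*(-18)) + 110*(-92 + 7)) = sqrt((6 + 90) + 110*(-85)) = sqrt(96 - 9350) = sqrt(-9254) = I*sqrt(9254)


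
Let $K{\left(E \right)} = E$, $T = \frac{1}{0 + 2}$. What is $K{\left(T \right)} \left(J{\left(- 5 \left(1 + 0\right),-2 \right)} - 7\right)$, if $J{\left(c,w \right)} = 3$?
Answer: $-2$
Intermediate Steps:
$T = \frac{1}{2} \approx 0.5$
$K{\left(T \right)} \left(J{\left(- 5 \left(1 + 0\right),-2 \right)} - 7\right) = \frac{3 - 7}{2} = \frac{1}{2} \left(-4\right) = -2$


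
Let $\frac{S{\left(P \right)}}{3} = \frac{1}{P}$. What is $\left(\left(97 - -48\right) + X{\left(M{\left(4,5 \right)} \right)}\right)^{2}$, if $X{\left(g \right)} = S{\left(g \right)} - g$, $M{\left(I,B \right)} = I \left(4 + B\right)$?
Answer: $\frac{1713481}{144} \approx 11899.0$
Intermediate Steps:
$S{\left(P \right)} = \frac{3}{P}$
$X{\left(g \right)} = - g + \frac{3}{g}$ ($X{\left(g \right)} = \frac{3}{g} - g = - g + \frac{3}{g}$)
$\left(\left(97 - -48\right) + X{\left(M{\left(4,5 \right)} \right)}\right)^{2} = \left(\left(97 - -48\right) + \left(- 4 \left(4 + 5\right) + \frac{3}{4 \left(4 + 5\right)}\right)\right)^{2} = \left(\left(97 + 48\right) + \left(- 4 \cdot 9 + \frac{3}{4 \cdot 9}\right)\right)^{2} = \left(145 + \left(\left(-1\right) 36 + \frac{3}{36}\right)\right)^{2} = \left(145 + \left(-36 + 3 \cdot \frac{1}{36}\right)\right)^{2} = \left(145 + \left(-36 + \frac{1}{12}\right)\right)^{2} = \left(145 - \frac{431}{12}\right)^{2} = \left(\frac{1309}{12}\right)^{2} = \frac{1713481}{144}$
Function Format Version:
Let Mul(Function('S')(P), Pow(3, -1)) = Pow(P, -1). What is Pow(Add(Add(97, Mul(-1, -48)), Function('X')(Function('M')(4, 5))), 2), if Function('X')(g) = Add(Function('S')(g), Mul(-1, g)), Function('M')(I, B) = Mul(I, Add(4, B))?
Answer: Rational(1713481, 144) ≈ 11899.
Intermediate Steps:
Function('S')(P) = Mul(3, Pow(P, -1))
Function('X')(g) = Add(Mul(-1, g), Mul(3, Pow(g, -1))) (Function('X')(g) = Add(Mul(3, Pow(g, -1)), Mul(-1, g)) = Add(Mul(-1, g), Mul(3, Pow(g, -1))))
Pow(Add(Add(97, Mul(-1, -48)), Function('X')(Function('M')(4, 5))), 2) = Pow(Add(Add(97, Mul(-1, -48)), Add(Mul(-1, Mul(4, Add(4, 5))), Mul(3, Pow(Mul(4, Add(4, 5)), -1)))), 2) = Pow(Add(Add(97, 48), Add(Mul(-1, Mul(4, 9)), Mul(3, Pow(Mul(4, 9), -1)))), 2) = Pow(Add(145, Add(Mul(-1, 36), Mul(3, Pow(36, -1)))), 2) = Pow(Add(145, Add(-36, Mul(3, Rational(1, 36)))), 2) = Pow(Add(145, Add(-36, Rational(1, 12))), 2) = Pow(Add(145, Rational(-431, 12)), 2) = Pow(Rational(1309, 12), 2) = Rational(1713481, 144)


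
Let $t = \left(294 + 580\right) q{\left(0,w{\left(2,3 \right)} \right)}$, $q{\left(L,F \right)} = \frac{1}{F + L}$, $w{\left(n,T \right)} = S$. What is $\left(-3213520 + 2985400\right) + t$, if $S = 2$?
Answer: $-227683$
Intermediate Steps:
$w{\left(n,T \right)} = 2$
$t = 437$ ($t = \frac{294 + 580}{2 + 0} = \frac{874}{2} = 874 \cdot \frac{1}{2} = 437$)
$\left(-3213520 + 2985400\right) + t = \left(-3213520 + 2985400\right) + 437 = -228120 + 437 = -227683$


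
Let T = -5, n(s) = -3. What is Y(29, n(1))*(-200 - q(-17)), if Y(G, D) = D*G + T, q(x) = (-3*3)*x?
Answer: 32476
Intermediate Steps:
q(x) = -9*x
Y(G, D) = -5 + D*G (Y(G, D) = D*G - 5 = -5 + D*G)
Y(29, n(1))*(-200 - q(-17)) = (-5 - 3*29)*(-200 - (-9)*(-17)) = (-5 - 87)*(-200 - 1*153) = -92*(-200 - 153) = -92*(-353) = 32476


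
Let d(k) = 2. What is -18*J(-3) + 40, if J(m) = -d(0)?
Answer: 76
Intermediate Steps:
J(m) = -2 (J(m) = -1*2 = -2)
-18*J(-3) + 40 = -18*(-2) + 40 = 36 + 40 = 76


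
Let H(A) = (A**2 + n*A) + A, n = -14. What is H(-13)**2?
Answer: 114244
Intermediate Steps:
H(A) = A**2 - 13*A (H(A) = (A**2 - 14*A) + A = A**2 - 13*A)
H(-13)**2 = (-13*(-13 - 13))**2 = (-13*(-26))**2 = 338**2 = 114244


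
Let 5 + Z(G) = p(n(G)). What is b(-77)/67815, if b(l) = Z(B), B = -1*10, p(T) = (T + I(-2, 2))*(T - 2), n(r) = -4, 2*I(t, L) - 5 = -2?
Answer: 2/13563 ≈ 0.00014746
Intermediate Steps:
I(t, L) = 3/2 (I(t, L) = 5/2 + (½)*(-2) = 5/2 - 1 = 3/2)
p(T) = (-2 + T)*(3/2 + T) (p(T) = (T + 3/2)*(T - 2) = (3/2 + T)*(-2 + T) = (-2 + T)*(3/2 + T))
B = -10
Z(G) = 10 (Z(G) = -5 + (-3 + (-4)² - ½*(-4)) = -5 + (-3 + 16 + 2) = -5 + 15 = 10)
b(l) = 10
b(-77)/67815 = 10/67815 = 10*(1/67815) = 2/13563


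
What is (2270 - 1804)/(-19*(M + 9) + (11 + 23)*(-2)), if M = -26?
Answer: 466/255 ≈ 1.8275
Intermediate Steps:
(2270 - 1804)/(-19*(M + 9) + (11 + 23)*(-2)) = (2270 - 1804)/(-19*(-26 + 9) + (11 + 23)*(-2)) = 466/(-19*(-17) + 34*(-2)) = 466/(323 - 68) = 466/255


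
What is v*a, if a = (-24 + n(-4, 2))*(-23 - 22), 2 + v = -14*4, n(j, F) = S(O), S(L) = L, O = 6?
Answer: -46980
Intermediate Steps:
n(j, F) = 6
v = -58 (v = -2 - 14*4 = -2 - 56 = -58)
a = 810 (a = (-24 + 6)*(-23 - 22) = -18*(-45) = 810)
v*a = -58*810 = -46980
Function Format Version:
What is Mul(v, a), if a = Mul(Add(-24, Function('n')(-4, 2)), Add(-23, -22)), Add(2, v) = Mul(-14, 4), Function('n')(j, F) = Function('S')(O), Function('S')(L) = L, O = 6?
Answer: -46980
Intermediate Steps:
Function('n')(j, F) = 6
v = -58 (v = Add(-2, Mul(-14, 4)) = Add(-2, -56) = -58)
a = 810 (a = Mul(Add(-24, 6), Add(-23, -22)) = Mul(-18, -45) = 810)
Mul(v, a) = Mul(-58, 810) = -46980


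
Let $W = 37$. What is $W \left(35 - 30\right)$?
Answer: $185$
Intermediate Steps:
$W \left(35 - 30\right) = 37 \left(35 - 30\right) = 37 \cdot 5 = 185$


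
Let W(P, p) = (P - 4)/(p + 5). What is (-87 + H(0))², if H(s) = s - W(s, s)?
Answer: 185761/25 ≈ 7430.4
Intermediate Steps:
W(P, p) = (-4 + P)/(5 + p)
H(s) = s - (-4 + s)/(5 + s)
(-87 + H(0))² = (-87 + (4 - 1*0 + 0*(5 + 0))/(5 + 0))² = (-87 + (4 + 0 + 0*5)/5)² = (-87 + (4 + 0 + 0)/5)² = (-87 + (⅕)*4)² = (-87 + ⅘)² = (-431/5)² = 185761/25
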